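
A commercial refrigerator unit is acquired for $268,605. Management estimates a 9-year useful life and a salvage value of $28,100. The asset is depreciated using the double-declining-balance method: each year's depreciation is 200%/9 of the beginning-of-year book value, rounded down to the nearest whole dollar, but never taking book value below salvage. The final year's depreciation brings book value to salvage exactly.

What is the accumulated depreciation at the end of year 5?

$192,151

Depreciable base = $268,605 − $28,100 = $240,505.
Year 1: ⌊$268,605 × 200%/9⌋ = $59,690. Book value $208,915.
Year 2: ⌊$208,915 × 200%/9⌋ = $46,425. Book value $162,490.
Year 3: ⌊$162,490 × 200%/9⌋ = $36,108. Book value $126,382.
Year 4: ⌊$126,382 × 200%/9⌋ = $28,084. Book value $98,298.
Year 5: ⌊$98,298 × 200%/9⌋ = $21,844. Book value $76,454.
Accumulated through year 5 = $268,605 − $76,454 = $192,151.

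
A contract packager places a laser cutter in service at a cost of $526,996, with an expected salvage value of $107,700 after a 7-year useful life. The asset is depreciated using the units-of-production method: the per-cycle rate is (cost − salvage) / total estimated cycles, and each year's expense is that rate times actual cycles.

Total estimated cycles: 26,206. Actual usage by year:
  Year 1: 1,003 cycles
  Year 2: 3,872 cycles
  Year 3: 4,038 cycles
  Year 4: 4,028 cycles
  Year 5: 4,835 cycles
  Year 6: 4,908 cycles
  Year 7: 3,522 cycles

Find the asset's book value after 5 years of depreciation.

$242,580

Depreciable base = $526,996 − $107,700 = $419,296.
Rate = $419,296 / 26,206 cycles = $16 per cycle.
Year 1: 1,003 × $16 = $16,048. Book value $510,948.
Year 2: 3,872 × $16 = $61,952. Book value $448,996.
Year 3: 4,038 × $16 = $64,608. Book value $384,388.
Year 4: 4,028 × $16 = $64,448. Book value $319,940.
Year 5: 4,835 × $16 = $77,360. Book value $242,580.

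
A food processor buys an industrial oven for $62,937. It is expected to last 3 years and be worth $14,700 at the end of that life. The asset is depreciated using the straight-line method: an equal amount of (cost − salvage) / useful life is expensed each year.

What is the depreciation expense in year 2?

$16,079

Depreciable base = $62,937 − $14,700 = $48,237.
Annual expense = $48,237 / 3 = $16,079.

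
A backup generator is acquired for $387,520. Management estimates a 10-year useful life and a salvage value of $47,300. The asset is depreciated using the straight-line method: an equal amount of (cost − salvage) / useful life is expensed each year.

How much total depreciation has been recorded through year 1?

$34,022

Depreciable base = $387,520 − $47,300 = $340,220.
Annual expense = $340,220 / 10 = $34,022.
End of year 1: book value $353,498.
Accumulated through year 1 = $387,520 − $353,498 = $34,022.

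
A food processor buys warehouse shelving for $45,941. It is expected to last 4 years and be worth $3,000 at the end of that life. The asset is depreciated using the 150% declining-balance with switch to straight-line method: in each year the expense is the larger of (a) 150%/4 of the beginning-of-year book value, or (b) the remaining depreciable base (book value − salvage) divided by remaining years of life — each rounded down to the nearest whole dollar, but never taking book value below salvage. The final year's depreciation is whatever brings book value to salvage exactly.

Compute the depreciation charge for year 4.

Depreciable base = $45,941 − $3,000 = $42,941.
Year 1: DB = ⌊$45,941 × 150%/4⌋ = $17,227; SL = ⌊$42,941/4⌋ = $10,735 → take DB $17,227. Book value $28,714.
Year 2: DB = ⌊$28,714 × 150%/4⌋ = $10,767; SL = ⌊$25,714/3⌋ = $8,571 → take DB $10,767. Book value $17,947.
Year 3: DB = ⌊$17,947 × 150%/4⌋ = $6,730; SL = ⌊$14,947/2⌋ = $7,473 → take SL $7,473. Book value $10,474.
Year 4 (final): $10,474 − $3,000 = $7,474. Book value $3,000.

$7,474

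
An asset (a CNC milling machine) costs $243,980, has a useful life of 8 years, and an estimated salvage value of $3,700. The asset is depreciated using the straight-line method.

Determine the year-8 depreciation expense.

$30,035

Depreciable base = $243,980 − $3,700 = $240,280.
Annual expense = $240,280 / 8 = $30,035.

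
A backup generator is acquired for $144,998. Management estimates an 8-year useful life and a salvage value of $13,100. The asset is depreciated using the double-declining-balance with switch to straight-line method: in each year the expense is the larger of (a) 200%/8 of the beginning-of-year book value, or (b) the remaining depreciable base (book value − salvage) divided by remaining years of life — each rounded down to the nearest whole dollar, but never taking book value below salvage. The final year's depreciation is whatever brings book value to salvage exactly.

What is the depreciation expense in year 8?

Depreciable base = $144,998 − $13,100 = $131,898.
Year 1: DB = ⌊$144,998 × 200%/8⌋ = $36,249; SL = ⌊$131,898/8⌋ = $16,487 → take DB $36,249. Book value $108,749.
Year 2: DB = ⌊$108,749 × 200%/8⌋ = $27,187; SL = ⌊$95,649/7⌋ = $13,664 → take DB $27,187. Book value $81,562.
Year 3: DB = ⌊$81,562 × 200%/8⌋ = $20,390; SL = ⌊$68,462/6⌋ = $11,410 → take DB $20,390. Book value $61,172.
Year 4: DB = ⌊$61,172 × 200%/8⌋ = $15,293; SL = ⌊$48,072/5⌋ = $9,614 → take DB $15,293. Book value $45,879.
Year 5: DB = ⌊$45,879 × 200%/8⌋ = $11,469; SL = ⌊$32,779/4⌋ = $8,194 → take DB $11,469. Book value $34,410.
Year 6: DB = ⌊$34,410 × 200%/8⌋ = $8,602; SL = ⌊$21,310/3⌋ = $7,103 → take DB $8,602. Book value $25,808.
Year 7: DB = ⌊$25,808 × 200%/8⌋ = $6,452; SL = ⌊$12,708/2⌋ = $6,354 → take DB $6,452. Book value $19,356.
Year 8 (final): $19,356 − $13,100 = $6,256. Book value $13,100.

$6,256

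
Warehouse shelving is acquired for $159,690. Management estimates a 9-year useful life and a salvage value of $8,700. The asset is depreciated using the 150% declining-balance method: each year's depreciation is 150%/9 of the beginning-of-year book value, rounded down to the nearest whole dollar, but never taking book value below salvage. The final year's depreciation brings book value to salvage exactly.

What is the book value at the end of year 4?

$77,012

Depreciable base = $159,690 − $8,700 = $150,990.
Year 1: ⌊$159,690 × 150%/9⌋ = $26,615. Book value $133,075.
Year 2: ⌊$133,075 × 150%/9⌋ = $22,179. Book value $110,896.
Year 3: ⌊$110,896 × 150%/9⌋ = $18,482. Book value $92,414.
Year 4: ⌊$92,414 × 150%/9⌋ = $15,402. Book value $77,012.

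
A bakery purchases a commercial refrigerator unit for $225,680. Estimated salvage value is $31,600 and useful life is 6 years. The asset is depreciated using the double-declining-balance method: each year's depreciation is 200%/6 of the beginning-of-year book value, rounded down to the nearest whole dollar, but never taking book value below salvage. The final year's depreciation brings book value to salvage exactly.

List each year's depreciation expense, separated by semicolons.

Depreciable base = $225,680 − $31,600 = $194,080.
Year 1: ⌊$225,680 × 200%/6⌋ = $75,226. Book value $150,454.
Year 2: ⌊$150,454 × 200%/6⌋ = $50,151. Book value $100,303.
Year 3: ⌊$100,303 × 200%/6⌋ = $33,434. Book value $66,869.
Year 4: ⌊$66,869 × 200%/6⌋ = $22,289. Book value $44,580.
Year 5: ⌊$44,580 × 200%/6⌋ = $14,860, capped at $12,980. Book value $31,600.
Year 6 (final): $31,600 − $31,600 = $0. Book value $31,600.

$75,226; $50,151; $33,434; $22,289; $12,980; $0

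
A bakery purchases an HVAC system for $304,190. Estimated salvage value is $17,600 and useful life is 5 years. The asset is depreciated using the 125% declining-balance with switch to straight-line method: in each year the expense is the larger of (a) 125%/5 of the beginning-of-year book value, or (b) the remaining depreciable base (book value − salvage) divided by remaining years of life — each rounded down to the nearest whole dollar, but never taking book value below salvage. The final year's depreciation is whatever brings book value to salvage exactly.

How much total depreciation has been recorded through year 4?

Depreciable base = $304,190 − $17,600 = $286,590.
Year 1: DB = ⌊$304,190 × 125%/5⌋ = $76,047; SL = ⌊$286,590/5⌋ = $57,318 → take DB $76,047. Book value $228,143.
Year 2: DB = ⌊$228,143 × 125%/5⌋ = $57,035; SL = ⌊$210,543/4⌋ = $52,635 → take DB $57,035. Book value $171,108.
Year 3: DB = ⌊$171,108 × 125%/5⌋ = $42,777; SL = ⌊$153,508/3⌋ = $51,169 → take SL $51,169. Book value $119,939.
Year 4: DB = ⌊$119,939 × 125%/5⌋ = $29,984; SL = ⌊$102,339/2⌋ = $51,169 → take SL $51,169. Book value $68,770.
Accumulated through year 4 = $304,190 − $68,770 = $235,420.

$235,420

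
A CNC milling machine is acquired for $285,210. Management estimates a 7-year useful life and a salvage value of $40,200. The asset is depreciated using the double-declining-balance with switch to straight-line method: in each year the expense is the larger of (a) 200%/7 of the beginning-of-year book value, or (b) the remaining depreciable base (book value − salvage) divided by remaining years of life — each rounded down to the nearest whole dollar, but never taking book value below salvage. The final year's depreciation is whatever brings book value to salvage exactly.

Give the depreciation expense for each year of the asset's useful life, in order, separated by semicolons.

Depreciable base = $285,210 − $40,200 = $245,010.
Year 1: DB = ⌊$285,210 × 200%/7⌋ = $81,488; SL = ⌊$245,010/7⌋ = $35,001 → take DB $81,488. Book value $203,722.
Year 2: DB = ⌊$203,722 × 200%/7⌋ = $58,206; SL = ⌊$163,522/6⌋ = $27,253 → take DB $58,206. Book value $145,516.
Year 3: DB = ⌊$145,516 × 200%/7⌋ = $41,576; SL = ⌊$105,316/5⌋ = $21,063 → take DB $41,576. Book value $103,940.
Year 4: DB = ⌊$103,940 × 200%/7⌋ = $29,697; SL = ⌊$63,740/4⌋ = $15,935 → take DB $29,697. Book value $74,243.
Year 5: DB = ⌊$74,243 × 200%/7⌋ = $21,212; SL = ⌊$34,043/3⌋ = $11,347 → take DB $21,212. Book value $53,031.
Year 6: DB = ⌊$53,031 × 200%/7⌋ = $15,151; SL = ⌊$12,831/2⌋ = $6,415 → take DB $15,151, capped at $12,831. Book value $40,200.
Year 7 (final): $40,200 − $40,200 = $0. Book value $40,200.

$81,488; $58,206; $41,576; $29,697; $21,212; $12,831; $0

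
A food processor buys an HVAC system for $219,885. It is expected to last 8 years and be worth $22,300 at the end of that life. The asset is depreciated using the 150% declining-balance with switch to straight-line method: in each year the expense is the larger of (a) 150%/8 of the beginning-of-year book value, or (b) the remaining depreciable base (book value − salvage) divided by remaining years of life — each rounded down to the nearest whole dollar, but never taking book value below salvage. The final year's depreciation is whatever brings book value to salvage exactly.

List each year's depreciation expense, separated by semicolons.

$41,228; $33,498; $27,217; $22,114; $18,382; $18,382; $18,382; $18,382

Depreciable base = $219,885 − $22,300 = $197,585.
Year 1: DB = ⌊$219,885 × 150%/8⌋ = $41,228; SL = ⌊$197,585/8⌋ = $24,698 → take DB $41,228. Book value $178,657.
Year 2: DB = ⌊$178,657 × 150%/8⌋ = $33,498; SL = ⌊$156,357/7⌋ = $22,336 → take DB $33,498. Book value $145,159.
Year 3: DB = ⌊$145,159 × 150%/8⌋ = $27,217; SL = ⌊$122,859/6⌋ = $20,476 → take DB $27,217. Book value $117,942.
Year 4: DB = ⌊$117,942 × 150%/8⌋ = $22,114; SL = ⌊$95,642/5⌋ = $19,128 → take DB $22,114. Book value $95,828.
Year 5: DB = ⌊$95,828 × 150%/8⌋ = $17,967; SL = ⌊$73,528/4⌋ = $18,382 → take SL $18,382. Book value $77,446.
Year 6: DB = ⌊$77,446 × 150%/8⌋ = $14,521; SL = ⌊$55,146/3⌋ = $18,382 → take SL $18,382. Book value $59,064.
Year 7: DB = ⌊$59,064 × 150%/8⌋ = $11,074; SL = ⌊$36,764/2⌋ = $18,382 → take SL $18,382. Book value $40,682.
Year 8 (final): $40,682 − $22,300 = $18,382. Book value $22,300.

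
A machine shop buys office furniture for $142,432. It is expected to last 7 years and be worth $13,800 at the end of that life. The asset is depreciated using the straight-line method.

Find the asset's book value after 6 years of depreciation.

$32,176

Depreciable base = $142,432 − $13,800 = $128,632.
Annual expense = $128,632 / 7 = $18,376.
End of year 1: book value $124,056.
End of year 2: book value $105,680.
End of year 3: book value $87,304.
End of year 4: book value $68,928.
End of year 5: book value $50,552.
End of year 6: book value $32,176.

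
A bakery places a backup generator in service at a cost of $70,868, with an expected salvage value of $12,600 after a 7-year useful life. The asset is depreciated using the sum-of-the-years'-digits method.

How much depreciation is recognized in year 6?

Depreciable base = $70,868 − $12,600 = $58,268.
Sum of the years' digits = 7+6+5+4+3+2+1 = 28.
Year 1: $58,268 × 7/28 = $14,567. Book value $56,301.
Year 2: $58,268 × 6/28 = $12,486. Book value $43,815.
Year 3: $58,268 × 5/28 = $10,405. Book value $33,410.
Year 4: $58,268 × 4/28 = $8,324. Book value $25,086.
Year 5: $58,268 × 3/28 = $6,243. Book value $18,843.
Year 6: $58,268 × 2/28 = $4,162. Book value $14,681.

$4,162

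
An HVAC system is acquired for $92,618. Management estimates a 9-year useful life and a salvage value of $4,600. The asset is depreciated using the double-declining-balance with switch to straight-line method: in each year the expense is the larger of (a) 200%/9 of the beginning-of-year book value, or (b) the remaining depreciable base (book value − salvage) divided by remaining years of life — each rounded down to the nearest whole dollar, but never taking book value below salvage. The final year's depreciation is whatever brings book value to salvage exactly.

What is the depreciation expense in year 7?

Depreciable base = $92,618 − $4,600 = $88,018.
Year 1: DB = ⌊$92,618 × 200%/9⌋ = $20,581; SL = ⌊$88,018/9⌋ = $9,779 → take DB $20,581. Book value $72,037.
Year 2: DB = ⌊$72,037 × 200%/9⌋ = $16,008; SL = ⌊$67,437/8⌋ = $8,429 → take DB $16,008. Book value $56,029.
Year 3: DB = ⌊$56,029 × 200%/9⌋ = $12,450; SL = ⌊$51,429/7⌋ = $7,347 → take DB $12,450. Book value $43,579.
Year 4: DB = ⌊$43,579 × 200%/9⌋ = $9,684; SL = ⌊$38,979/6⌋ = $6,496 → take DB $9,684. Book value $33,895.
Year 5: DB = ⌊$33,895 × 200%/9⌋ = $7,532; SL = ⌊$29,295/5⌋ = $5,859 → take DB $7,532. Book value $26,363.
Year 6: DB = ⌊$26,363 × 200%/9⌋ = $5,858; SL = ⌊$21,763/4⌋ = $5,440 → take DB $5,858. Book value $20,505.
Year 7: DB = ⌊$20,505 × 200%/9⌋ = $4,556; SL = ⌊$15,905/3⌋ = $5,301 → take SL $5,301. Book value $15,204.

$5,301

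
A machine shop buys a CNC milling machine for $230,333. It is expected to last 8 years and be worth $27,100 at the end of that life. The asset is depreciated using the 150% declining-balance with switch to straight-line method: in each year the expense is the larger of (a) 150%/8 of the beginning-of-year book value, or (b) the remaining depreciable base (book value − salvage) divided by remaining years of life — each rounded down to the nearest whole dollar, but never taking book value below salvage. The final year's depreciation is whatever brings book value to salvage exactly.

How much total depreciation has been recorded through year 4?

Depreciable base = $230,333 − $27,100 = $203,233.
Year 1: DB = ⌊$230,333 × 150%/8⌋ = $43,187; SL = ⌊$203,233/8⌋ = $25,404 → take DB $43,187. Book value $187,146.
Year 2: DB = ⌊$187,146 × 150%/8⌋ = $35,089; SL = ⌊$160,046/7⌋ = $22,863 → take DB $35,089. Book value $152,057.
Year 3: DB = ⌊$152,057 × 150%/8⌋ = $28,510; SL = ⌊$124,957/6⌋ = $20,826 → take DB $28,510. Book value $123,547.
Year 4: DB = ⌊$123,547 × 150%/8⌋ = $23,165; SL = ⌊$96,447/5⌋ = $19,289 → take DB $23,165. Book value $100,382.
Accumulated through year 4 = $230,333 − $100,382 = $129,951.

$129,951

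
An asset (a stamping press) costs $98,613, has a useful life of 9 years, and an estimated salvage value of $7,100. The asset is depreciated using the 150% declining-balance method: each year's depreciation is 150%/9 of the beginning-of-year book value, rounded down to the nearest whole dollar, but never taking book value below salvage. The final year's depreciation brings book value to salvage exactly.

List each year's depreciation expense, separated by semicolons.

Depreciable base = $98,613 − $7,100 = $91,513.
Year 1: ⌊$98,613 × 150%/9⌋ = $16,435. Book value $82,178.
Year 2: ⌊$82,178 × 150%/9⌋ = $13,696. Book value $68,482.
Year 3: ⌊$68,482 × 150%/9⌋ = $11,413. Book value $57,069.
Year 4: ⌊$57,069 × 150%/9⌋ = $9,511. Book value $47,558.
Year 5: ⌊$47,558 × 150%/9⌋ = $7,926. Book value $39,632.
Year 6: ⌊$39,632 × 150%/9⌋ = $6,605. Book value $33,027.
Year 7: ⌊$33,027 × 150%/9⌋ = $5,504. Book value $27,523.
Year 8: ⌊$27,523 × 150%/9⌋ = $4,587. Book value $22,936.
Year 9 (final): $22,936 − $7,100 = $15,836. Book value $7,100.

$16,435; $13,696; $11,413; $9,511; $7,926; $6,605; $5,504; $4,587; $15,836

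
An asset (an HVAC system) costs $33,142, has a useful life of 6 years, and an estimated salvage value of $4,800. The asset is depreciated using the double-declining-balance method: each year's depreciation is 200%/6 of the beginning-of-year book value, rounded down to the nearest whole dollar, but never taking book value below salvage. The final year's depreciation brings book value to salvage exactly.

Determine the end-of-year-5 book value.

Depreciable base = $33,142 − $4,800 = $28,342.
Year 1: ⌊$33,142 × 200%/6⌋ = $11,047. Book value $22,095.
Year 2: ⌊$22,095 × 200%/6⌋ = $7,365. Book value $14,730.
Year 3: ⌊$14,730 × 200%/6⌋ = $4,910. Book value $9,820.
Year 4: ⌊$9,820 × 200%/6⌋ = $3,273. Book value $6,547.
Year 5: ⌊$6,547 × 200%/6⌋ = $2,182, capped at $1,747. Book value $4,800.

$4,800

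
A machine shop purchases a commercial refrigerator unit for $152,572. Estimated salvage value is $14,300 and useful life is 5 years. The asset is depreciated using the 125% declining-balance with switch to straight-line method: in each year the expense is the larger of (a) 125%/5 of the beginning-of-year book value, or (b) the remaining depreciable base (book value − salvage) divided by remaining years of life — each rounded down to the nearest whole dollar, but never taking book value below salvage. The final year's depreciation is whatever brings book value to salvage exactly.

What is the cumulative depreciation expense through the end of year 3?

Depreciable base = $152,572 − $14,300 = $138,272.
Year 1: DB = ⌊$152,572 × 125%/5⌋ = $38,143; SL = ⌊$138,272/5⌋ = $27,654 → take DB $38,143. Book value $114,429.
Year 2: DB = ⌊$114,429 × 125%/5⌋ = $28,607; SL = ⌊$100,129/4⌋ = $25,032 → take DB $28,607. Book value $85,822.
Year 3: DB = ⌊$85,822 × 125%/5⌋ = $21,455; SL = ⌊$71,522/3⌋ = $23,840 → take SL $23,840. Book value $61,982.
Accumulated through year 3 = $152,572 − $61,982 = $90,590.

$90,590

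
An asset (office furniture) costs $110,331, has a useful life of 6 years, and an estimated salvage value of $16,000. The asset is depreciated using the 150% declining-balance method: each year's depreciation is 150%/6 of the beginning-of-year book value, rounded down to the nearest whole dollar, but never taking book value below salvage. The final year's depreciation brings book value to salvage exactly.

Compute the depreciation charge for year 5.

$8,727

Depreciable base = $110,331 − $16,000 = $94,331.
Year 1: ⌊$110,331 × 150%/6⌋ = $27,582. Book value $82,749.
Year 2: ⌊$82,749 × 150%/6⌋ = $20,687. Book value $62,062.
Year 3: ⌊$62,062 × 150%/6⌋ = $15,515. Book value $46,547.
Year 4: ⌊$46,547 × 150%/6⌋ = $11,636. Book value $34,911.
Year 5: ⌊$34,911 × 150%/6⌋ = $8,727. Book value $26,184.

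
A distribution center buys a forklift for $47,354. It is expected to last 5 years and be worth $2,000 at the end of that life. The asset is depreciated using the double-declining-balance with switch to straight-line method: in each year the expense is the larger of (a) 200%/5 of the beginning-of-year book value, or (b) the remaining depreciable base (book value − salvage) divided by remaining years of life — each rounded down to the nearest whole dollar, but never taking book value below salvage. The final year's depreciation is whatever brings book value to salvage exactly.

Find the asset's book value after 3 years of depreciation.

Depreciable base = $47,354 − $2,000 = $45,354.
Year 1: DB = ⌊$47,354 × 200%/5⌋ = $18,941; SL = ⌊$45,354/5⌋ = $9,070 → take DB $18,941. Book value $28,413.
Year 2: DB = ⌊$28,413 × 200%/5⌋ = $11,365; SL = ⌊$26,413/4⌋ = $6,603 → take DB $11,365. Book value $17,048.
Year 3: DB = ⌊$17,048 × 200%/5⌋ = $6,819; SL = ⌊$15,048/3⌋ = $5,016 → take DB $6,819. Book value $10,229.

$10,229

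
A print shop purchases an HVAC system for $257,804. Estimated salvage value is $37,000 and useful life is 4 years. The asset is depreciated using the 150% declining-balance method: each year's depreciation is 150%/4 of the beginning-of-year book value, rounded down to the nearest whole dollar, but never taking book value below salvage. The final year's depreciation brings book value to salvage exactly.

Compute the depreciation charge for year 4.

Depreciable base = $257,804 − $37,000 = $220,804.
Year 1: ⌊$257,804 × 150%/4⌋ = $96,676. Book value $161,128.
Year 2: ⌊$161,128 × 150%/4⌋ = $60,423. Book value $100,705.
Year 3: ⌊$100,705 × 150%/4⌋ = $37,764. Book value $62,941.
Year 4 (final): $62,941 − $37,000 = $25,941. Book value $37,000.

$25,941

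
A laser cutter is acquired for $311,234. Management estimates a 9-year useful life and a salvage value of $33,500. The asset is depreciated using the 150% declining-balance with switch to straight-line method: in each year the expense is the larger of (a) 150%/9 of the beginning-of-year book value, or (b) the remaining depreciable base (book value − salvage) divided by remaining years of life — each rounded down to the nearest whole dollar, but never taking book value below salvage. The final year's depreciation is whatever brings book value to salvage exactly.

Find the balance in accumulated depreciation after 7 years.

Depreciable base = $311,234 − $33,500 = $277,734.
Year 1: DB = ⌊$311,234 × 150%/9⌋ = $51,872; SL = ⌊$277,734/9⌋ = $30,859 → take DB $51,872. Book value $259,362.
Year 2: DB = ⌊$259,362 × 150%/9⌋ = $43,227; SL = ⌊$225,862/8⌋ = $28,232 → take DB $43,227. Book value $216,135.
Year 3: DB = ⌊$216,135 × 150%/9⌋ = $36,022; SL = ⌊$182,635/7⌋ = $26,090 → take DB $36,022. Book value $180,113.
Year 4: DB = ⌊$180,113 × 150%/9⌋ = $30,018; SL = ⌊$146,613/6⌋ = $24,435 → take DB $30,018. Book value $150,095.
Year 5: DB = ⌊$150,095 × 150%/9⌋ = $25,015; SL = ⌊$116,595/5⌋ = $23,319 → take DB $25,015. Book value $125,080.
Year 6: DB = ⌊$125,080 × 150%/9⌋ = $20,846; SL = ⌊$91,580/4⌋ = $22,895 → take SL $22,895. Book value $102,185.
Year 7: DB = ⌊$102,185 × 150%/9⌋ = $17,030; SL = ⌊$68,685/3⌋ = $22,895 → take SL $22,895. Book value $79,290.
Accumulated through year 7 = $311,234 − $79,290 = $231,944.

$231,944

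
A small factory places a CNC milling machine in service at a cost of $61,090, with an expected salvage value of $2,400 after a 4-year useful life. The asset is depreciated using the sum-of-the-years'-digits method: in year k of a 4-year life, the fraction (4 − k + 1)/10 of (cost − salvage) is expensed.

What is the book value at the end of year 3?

$8,269

Depreciable base = $61,090 − $2,400 = $58,690.
Sum of the years' digits = 4+3+2+1 = 10.
Year 1: $58,690 × 4/10 = $23,476. Book value $37,614.
Year 2: $58,690 × 3/10 = $17,607. Book value $20,007.
Year 3: $58,690 × 2/10 = $11,738. Book value $8,269.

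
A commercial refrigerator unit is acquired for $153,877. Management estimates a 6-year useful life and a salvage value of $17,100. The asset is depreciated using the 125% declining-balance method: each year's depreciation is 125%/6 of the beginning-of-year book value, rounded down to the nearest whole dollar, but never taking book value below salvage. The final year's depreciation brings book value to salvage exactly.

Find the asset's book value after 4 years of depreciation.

Depreciable base = $153,877 − $17,100 = $136,777.
Year 1: ⌊$153,877 × 125%/6⌋ = $32,057. Book value $121,820.
Year 2: ⌊$121,820 × 125%/6⌋ = $25,379. Book value $96,441.
Year 3: ⌊$96,441 × 125%/6⌋ = $20,091. Book value $76,350.
Year 4: ⌊$76,350 × 125%/6⌋ = $15,906. Book value $60,444.

$60,444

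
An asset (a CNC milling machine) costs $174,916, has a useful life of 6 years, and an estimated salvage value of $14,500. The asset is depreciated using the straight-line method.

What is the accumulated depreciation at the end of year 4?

Depreciable base = $174,916 − $14,500 = $160,416.
Annual expense = $160,416 / 6 = $26,736.
End of year 1: book value $148,180.
End of year 2: book value $121,444.
End of year 3: book value $94,708.
End of year 4: book value $67,972.
Accumulated through year 4 = $174,916 − $67,972 = $106,944.

$106,944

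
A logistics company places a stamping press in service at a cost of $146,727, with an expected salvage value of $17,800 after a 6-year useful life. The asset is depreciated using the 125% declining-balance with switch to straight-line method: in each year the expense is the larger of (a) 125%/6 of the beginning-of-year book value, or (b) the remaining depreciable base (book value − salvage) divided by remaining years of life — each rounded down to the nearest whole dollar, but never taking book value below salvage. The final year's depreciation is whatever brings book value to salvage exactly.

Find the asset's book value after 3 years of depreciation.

$72,802

Depreciable base = $146,727 − $17,800 = $128,927.
Year 1: DB = ⌊$146,727 × 125%/6⌋ = $30,568; SL = ⌊$128,927/6⌋ = $21,487 → take DB $30,568. Book value $116,159.
Year 2: DB = ⌊$116,159 × 125%/6⌋ = $24,199; SL = ⌊$98,359/5⌋ = $19,671 → take DB $24,199. Book value $91,960.
Year 3: DB = ⌊$91,960 × 125%/6⌋ = $19,158; SL = ⌊$74,160/4⌋ = $18,540 → take DB $19,158. Book value $72,802.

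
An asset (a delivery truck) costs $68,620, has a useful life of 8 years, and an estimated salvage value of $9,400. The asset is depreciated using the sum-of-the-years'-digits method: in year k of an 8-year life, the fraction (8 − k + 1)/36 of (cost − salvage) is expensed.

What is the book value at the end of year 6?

$14,335

Depreciable base = $68,620 − $9,400 = $59,220.
Sum of the years' digits = 8+7+6+5+4+3+2+1 = 36.
Year 1: $59,220 × 8/36 = $13,160. Book value $55,460.
Year 2: $59,220 × 7/36 = $11,515. Book value $43,945.
Year 3: $59,220 × 6/36 = $9,870. Book value $34,075.
Year 4: $59,220 × 5/36 = $8,225. Book value $25,850.
Year 5: $59,220 × 4/36 = $6,580. Book value $19,270.
Year 6: $59,220 × 3/36 = $4,935. Book value $14,335.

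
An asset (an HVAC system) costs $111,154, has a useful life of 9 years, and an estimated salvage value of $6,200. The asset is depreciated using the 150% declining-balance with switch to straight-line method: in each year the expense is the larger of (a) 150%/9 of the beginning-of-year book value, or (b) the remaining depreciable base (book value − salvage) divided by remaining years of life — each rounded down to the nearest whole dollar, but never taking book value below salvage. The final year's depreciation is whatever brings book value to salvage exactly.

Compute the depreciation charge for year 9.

$9,481

Depreciable base = $111,154 − $6,200 = $104,954.
Year 1: DB = ⌊$111,154 × 150%/9⌋ = $18,525; SL = ⌊$104,954/9⌋ = $11,661 → take DB $18,525. Book value $92,629.
Year 2: DB = ⌊$92,629 × 150%/9⌋ = $15,438; SL = ⌊$86,429/8⌋ = $10,803 → take DB $15,438. Book value $77,191.
Year 3: DB = ⌊$77,191 × 150%/9⌋ = $12,865; SL = ⌊$70,991/7⌋ = $10,141 → take DB $12,865. Book value $64,326.
Year 4: DB = ⌊$64,326 × 150%/9⌋ = $10,721; SL = ⌊$58,126/6⌋ = $9,687 → take DB $10,721. Book value $53,605.
Year 5: DB = ⌊$53,605 × 150%/9⌋ = $8,934; SL = ⌊$47,405/5⌋ = $9,481 → take SL $9,481. Book value $44,124.
Year 6: DB = ⌊$44,124 × 150%/9⌋ = $7,354; SL = ⌊$37,924/4⌋ = $9,481 → take SL $9,481. Book value $34,643.
Year 7: DB = ⌊$34,643 × 150%/9⌋ = $5,773; SL = ⌊$28,443/3⌋ = $9,481 → take SL $9,481. Book value $25,162.
Year 8: DB = ⌊$25,162 × 150%/9⌋ = $4,193; SL = ⌊$18,962/2⌋ = $9,481 → take SL $9,481. Book value $15,681.
Year 9 (final): $15,681 − $6,200 = $9,481. Book value $6,200.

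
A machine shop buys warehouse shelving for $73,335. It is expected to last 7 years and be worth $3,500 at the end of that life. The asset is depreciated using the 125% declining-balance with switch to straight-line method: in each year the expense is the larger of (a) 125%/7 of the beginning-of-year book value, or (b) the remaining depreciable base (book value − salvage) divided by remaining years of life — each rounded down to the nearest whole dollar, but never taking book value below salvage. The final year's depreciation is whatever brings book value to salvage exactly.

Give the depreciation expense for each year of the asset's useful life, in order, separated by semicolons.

$13,095; $10,757; $9,196; $9,196; $9,197; $9,197; $9,197

Depreciable base = $73,335 − $3,500 = $69,835.
Year 1: DB = ⌊$73,335 × 125%/7⌋ = $13,095; SL = ⌊$69,835/7⌋ = $9,976 → take DB $13,095. Book value $60,240.
Year 2: DB = ⌊$60,240 × 125%/7⌋ = $10,757; SL = ⌊$56,740/6⌋ = $9,456 → take DB $10,757. Book value $49,483.
Year 3: DB = ⌊$49,483 × 125%/7⌋ = $8,836; SL = ⌊$45,983/5⌋ = $9,196 → take SL $9,196. Book value $40,287.
Year 4: DB = ⌊$40,287 × 125%/7⌋ = $7,194; SL = ⌊$36,787/4⌋ = $9,196 → take SL $9,196. Book value $31,091.
Year 5: DB = ⌊$31,091 × 125%/7⌋ = $5,551; SL = ⌊$27,591/3⌋ = $9,197 → take SL $9,197. Book value $21,894.
Year 6: DB = ⌊$21,894 × 125%/7⌋ = $3,909; SL = ⌊$18,394/2⌋ = $9,197 → take SL $9,197. Book value $12,697.
Year 7 (final): $12,697 − $3,500 = $9,197. Book value $3,500.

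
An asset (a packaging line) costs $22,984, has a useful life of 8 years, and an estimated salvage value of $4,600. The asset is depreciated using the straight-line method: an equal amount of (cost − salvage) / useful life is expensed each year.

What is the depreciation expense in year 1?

$2,298

Depreciable base = $22,984 − $4,600 = $18,384.
Annual expense = $18,384 / 8 = $2,298.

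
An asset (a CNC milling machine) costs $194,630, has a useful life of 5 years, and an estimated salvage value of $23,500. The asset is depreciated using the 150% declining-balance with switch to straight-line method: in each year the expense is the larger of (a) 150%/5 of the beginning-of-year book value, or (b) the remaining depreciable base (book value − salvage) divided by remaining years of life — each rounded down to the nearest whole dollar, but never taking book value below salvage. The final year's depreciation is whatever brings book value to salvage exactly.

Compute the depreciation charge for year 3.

Depreciable base = $194,630 − $23,500 = $171,130.
Year 1: DB = ⌊$194,630 × 150%/5⌋ = $58,389; SL = ⌊$171,130/5⌋ = $34,226 → take DB $58,389. Book value $136,241.
Year 2: DB = ⌊$136,241 × 150%/5⌋ = $40,872; SL = ⌊$112,741/4⌋ = $28,185 → take DB $40,872. Book value $95,369.
Year 3: DB = ⌊$95,369 × 150%/5⌋ = $28,610; SL = ⌊$71,869/3⌋ = $23,956 → take DB $28,610. Book value $66,759.

$28,610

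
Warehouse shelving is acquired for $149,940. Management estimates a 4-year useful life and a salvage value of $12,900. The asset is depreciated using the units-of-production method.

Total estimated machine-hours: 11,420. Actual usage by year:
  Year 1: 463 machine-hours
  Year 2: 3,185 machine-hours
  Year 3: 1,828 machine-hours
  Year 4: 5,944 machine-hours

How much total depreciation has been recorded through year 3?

Depreciable base = $149,940 − $12,900 = $137,040.
Rate = $137,040 / 11,420 machine-hours = $12 per machine-hour.
Year 1: 463 × $12 = $5,556. Book value $144,384.
Year 2: 3,185 × $12 = $38,220. Book value $106,164.
Year 3: 1,828 × $12 = $21,936. Book value $84,228.
Accumulated through year 3 = $149,940 − $84,228 = $65,712.

$65,712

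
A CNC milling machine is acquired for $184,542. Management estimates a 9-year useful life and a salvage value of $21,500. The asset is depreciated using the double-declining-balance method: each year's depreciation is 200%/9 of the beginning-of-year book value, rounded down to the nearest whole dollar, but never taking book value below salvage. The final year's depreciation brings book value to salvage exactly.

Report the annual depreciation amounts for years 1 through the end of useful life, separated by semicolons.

$41,009; $31,896; $24,808; $19,295; $15,007; $11,672; $9,078; $7,061; $3,216

Depreciable base = $184,542 − $21,500 = $163,042.
Year 1: ⌊$184,542 × 200%/9⌋ = $41,009. Book value $143,533.
Year 2: ⌊$143,533 × 200%/9⌋ = $31,896. Book value $111,637.
Year 3: ⌊$111,637 × 200%/9⌋ = $24,808. Book value $86,829.
Year 4: ⌊$86,829 × 200%/9⌋ = $19,295. Book value $67,534.
Year 5: ⌊$67,534 × 200%/9⌋ = $15,007. Book value $52,527.
Year 6: ⌊$52,527 × 200%/9⌋ = $11,672. Book value $40,855.
Year 7: ⌊$40,855 × 200%/9⌋ = $9,078. Book value $31,777.
Year 8: ⌊$31,777 × 200%/9⌋ = $7,061. Book value $24,716.
Year 9 (final): $24,716 − $21,500 = $3,216. Book value $21,500.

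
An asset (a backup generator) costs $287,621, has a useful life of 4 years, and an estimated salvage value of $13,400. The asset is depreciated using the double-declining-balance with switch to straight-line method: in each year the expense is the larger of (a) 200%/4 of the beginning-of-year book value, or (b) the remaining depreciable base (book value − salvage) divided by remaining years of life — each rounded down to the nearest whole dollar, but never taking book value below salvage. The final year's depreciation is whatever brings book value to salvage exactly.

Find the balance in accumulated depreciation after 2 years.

$215,715

Depreciable base = $287,621 − $13,400 = $274,221.
Year 1: DB = ⌊$287,621 × 200%/4⌋ = $143,810; SL = ⌊$274,221/4⌋ = $68,555 → take DB $143,810. Book value $143,811.
Year 2: DB = ⌊$143,811 × 200%/4⌋ = $71,905; SL = ⌊$130,411/3⌋ = $43,470 → take DB $71,905. Book value $71,906.
Accumulated through year 2 = $287,621 − $71,906 = $215,715.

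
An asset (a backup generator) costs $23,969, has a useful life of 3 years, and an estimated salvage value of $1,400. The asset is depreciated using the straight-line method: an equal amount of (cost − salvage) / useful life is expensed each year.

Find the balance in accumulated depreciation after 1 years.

Depreciable base = $23,969 − $1,400 = $22,569.
Annual expense = $22,569 / 3 = $7,523.
End of year 1: book value $16,446.
Accumulated through year 1 = $23,969 − $16,446 = $7,523.

$7,523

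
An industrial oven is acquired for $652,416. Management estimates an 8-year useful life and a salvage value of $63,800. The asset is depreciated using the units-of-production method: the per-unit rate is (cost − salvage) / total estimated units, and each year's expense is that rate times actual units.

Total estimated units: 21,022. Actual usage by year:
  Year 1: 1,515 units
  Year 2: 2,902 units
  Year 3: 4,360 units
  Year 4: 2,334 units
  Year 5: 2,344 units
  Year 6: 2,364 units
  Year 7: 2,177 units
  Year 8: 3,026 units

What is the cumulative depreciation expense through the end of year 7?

Depreciable base = $652,416 − $63,800 = $588,616.
Rate = $588,616 / 21,022 units = $28 per unit.
Year 1: 1,515 × $28 = $42,420. Book value $609,996.
Year 2: 2,902 × $28 = $81,256. Book value $528,740.
Year 3: 4,360 × $28 = $122,080. Book value $406,660.
Year 4: 2,334 × $28 = $65,352. Book value $341,308.
Year 5: 2,344 × $28 = $65,632. Book value $275,676.
Year 6: 2,364 × $28 = $66,192. Book value $209,484.
Year 7: 2,177 × $28 = $60,956. Book value $148,528.
Accumulated through year 7 = $652,416 − $148,528 = $503,888.

$503,888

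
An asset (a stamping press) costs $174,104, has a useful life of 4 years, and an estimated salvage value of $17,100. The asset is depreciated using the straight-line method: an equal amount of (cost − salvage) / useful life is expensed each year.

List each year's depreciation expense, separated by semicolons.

$39,251; $39,251; $39,251; $39,251

Depreciable base = $174,104 − $17,100 = $157,004.
Annual expense = $157,004 / 4 = $39,251.
End of year 1: book value $134,853.
End of year 2: book value $95,602.
End of year 3: book value $56,351.
End of year 4: book value $17,100.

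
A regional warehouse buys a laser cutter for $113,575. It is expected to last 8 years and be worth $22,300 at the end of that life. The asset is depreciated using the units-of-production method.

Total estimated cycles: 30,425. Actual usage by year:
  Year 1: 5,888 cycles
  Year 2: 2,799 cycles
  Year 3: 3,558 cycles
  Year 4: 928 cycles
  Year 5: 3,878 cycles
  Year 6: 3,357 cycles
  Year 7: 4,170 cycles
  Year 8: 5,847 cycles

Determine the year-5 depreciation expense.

Depreciable base = $113,575 − $22,300 = $91,275.
Rate = $91,275 / 30,425 cycles = $3 per cycle.
Year 1: 5,888 × $3 = $17,664. Book value $95,911.
Year 2: 2,799 × $3 = $8,397. Book value $87,514.
Year 3: 3,558 × $3 = $10,674. Book value $76,840.
Year 4: 928 × $3 = $2,784. Book value $74,056.
Year 5: 3,878 × $3 = $11,634. Book value $62,422.

$11,634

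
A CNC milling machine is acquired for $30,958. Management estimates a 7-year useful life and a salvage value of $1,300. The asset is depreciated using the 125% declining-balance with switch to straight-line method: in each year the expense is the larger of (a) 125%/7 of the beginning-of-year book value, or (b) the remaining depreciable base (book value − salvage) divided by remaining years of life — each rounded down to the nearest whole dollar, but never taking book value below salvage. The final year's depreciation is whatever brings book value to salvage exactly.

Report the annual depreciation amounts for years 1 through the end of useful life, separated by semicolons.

$5,528; $4,541; $3,917; $3,918; $3,918; $3,918; $3,918

Depreciable base = $30,958 − $1,300 = $29,658.
Year 1: DB = ⌊$30,958 × 125%/7⌋ = $5,528; SL = ⌊$29,658/7⌋ = $4,236 → take DB $5,528. Book value $25,430.
Year 2: DB = ⌊$25,430 × 125%/7⌋ = $4,541; SL = ⌊$24,130/6⌋ = $4,021 → take DB $4,541. Book value $20,889.
Year 3: DB = ⌊$20,889 × 125%/7⌋ = $3,730; SL = ⌊$19,589/5⌋ = $3,917 → take SL $3,917. Book value $16,972.
Year 4: DB = ⌊$16,972 × 125%/7⌋ = $3,030; SL = ⌊$15,672/4⌋ = $3,918 → take SL $3,918. Book value $13,054.
Year 5: DB = ⌊$13,054 × 125%/7⌋ = $2,331; SL = ⌊$11,754/3⌋ = $3,918 → take SL $3,918. Book value $9,136.
Year 6: DB = ⌊$9,136 × 125%/7⌋ = $1,631; SL = ⌊$7,836/2⌋ = $3,918 → take SL $3,918. Book value $5,218.
Year 7 (final): $5,218 − $1,300 = $3,918. Book value $1,300.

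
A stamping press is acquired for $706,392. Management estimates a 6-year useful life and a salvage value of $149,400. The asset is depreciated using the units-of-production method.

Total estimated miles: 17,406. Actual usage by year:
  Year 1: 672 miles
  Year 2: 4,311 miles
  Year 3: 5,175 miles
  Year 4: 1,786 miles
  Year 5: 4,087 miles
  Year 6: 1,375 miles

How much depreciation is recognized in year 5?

$130,784

Depreciable base = $706,392 − $149,400 = $556,992.
Rate = $556,992 / 17,406 miles = $32 per mile.
Year 1: 672 × $32 = $21,504. Book value $684,888.
Year 2: 4,311 × $32 = $137,952. Book value $546,936.
Year 3: 5,175 × $32 = $165,600. Book value $381,336.
Year 4: 1,786 × $32 = $57,152. Book value $324,184.
Year 5: 4,087 × $32 = $130,784. Book value $193,400.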